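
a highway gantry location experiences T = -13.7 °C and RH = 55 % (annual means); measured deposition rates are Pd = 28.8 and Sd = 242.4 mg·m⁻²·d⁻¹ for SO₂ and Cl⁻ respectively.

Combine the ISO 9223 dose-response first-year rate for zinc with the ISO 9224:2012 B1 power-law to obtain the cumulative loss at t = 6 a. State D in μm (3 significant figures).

D(6) = 2.07 μm

zinc: f(T) = +0.038·(T−10) [T≤10 °C] = -0.9006
  Pd branch = 0.0129·Pd^0.44·e^(0.046·RH+f) = 0.2886 μm/a
  Sd branch = 0.0175·Sd^0.57·e^(0.008·RH+0.085·T) = 0.1939 μm/a
  sum: 0.2886 + 0.1939 → r_corr = 0.4825 μm/a
Power-law: D(6) = r_corr · 6^0.813
  D(6) = 0.4825 × 6^0.813 = 0.4825 × 4.292 = 2.071 μm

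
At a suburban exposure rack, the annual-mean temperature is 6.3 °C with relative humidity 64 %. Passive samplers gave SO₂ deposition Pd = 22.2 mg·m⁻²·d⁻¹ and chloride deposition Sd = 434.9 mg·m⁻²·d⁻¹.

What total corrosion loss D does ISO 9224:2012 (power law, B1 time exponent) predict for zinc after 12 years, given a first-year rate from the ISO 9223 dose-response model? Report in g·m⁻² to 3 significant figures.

zinc: T≤10 °C ⇒ hinge +0.038·(6.3−10) = -0.1406
  SO₂ term: 0.0129·22.2^0.44·exp(0.046·64-0.1406) = 0.8327
  Cl⁻ term: 0.0175·434.9^0.57·exp(0.008·64+0.085·6.3) = 1.592
  sum: 0.8327 + 1.592 → r_corr = 2.424 μm/a
Long-term exponent b (ISO 9224 Table 2, B1) = 0.813
  D(12) = 2.424 × 12^0.813 = 2.424 × 7.54 = 18.28 μm
  Mass loss = 18.28 μm × 7.14 g/cm³ = 130.5 g·m⁻²

D(12) = 131 g·m⁻²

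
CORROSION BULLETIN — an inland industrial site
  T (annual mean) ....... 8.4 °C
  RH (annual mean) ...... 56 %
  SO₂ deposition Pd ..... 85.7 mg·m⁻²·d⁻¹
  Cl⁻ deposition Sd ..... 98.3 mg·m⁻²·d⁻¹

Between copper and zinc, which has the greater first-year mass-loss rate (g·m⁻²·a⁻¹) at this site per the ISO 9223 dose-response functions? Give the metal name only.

zinc

copper: temperature factor f = +0.126·(-1.6) = -0.2016
  SO₂ term: 0.0053·85.7^0.26·exp(0.059·56-0.2016) = 0.3752
  Cl⁻ term: 0.01025·98.3^0.27·exp(0.036·56+0.049·8.4) = 0.4009
  r_corr = 0.3752 + 0.4009 = 0.776 μm/a
  mass loss = 0.776 μm/a × 8.96 g/cm³ = 6.953 g·m⁻²·a⁻¹
zinc: temperature factor f = +0.038·(-1.6) = -0.0608
  Pd branch = 0.0129·Pd^0.44·e^(0.046·RH+f) = 1.131 μm/a
  Cl⁻ term: 0.0175·98.3^0.57·exp(0.008·56+0.085·8.4) = 0.7646
  r_corr = 1.131 + 0.7646 = 1.896 μm/a
  mass loss = 1.896 μm/a × 7.14 g/cm³ = 13.53 g·m⁻²·a⁻¹
Ordering by g·m⁻²·a⁻¹: zinc (13.5) > copper (6.95)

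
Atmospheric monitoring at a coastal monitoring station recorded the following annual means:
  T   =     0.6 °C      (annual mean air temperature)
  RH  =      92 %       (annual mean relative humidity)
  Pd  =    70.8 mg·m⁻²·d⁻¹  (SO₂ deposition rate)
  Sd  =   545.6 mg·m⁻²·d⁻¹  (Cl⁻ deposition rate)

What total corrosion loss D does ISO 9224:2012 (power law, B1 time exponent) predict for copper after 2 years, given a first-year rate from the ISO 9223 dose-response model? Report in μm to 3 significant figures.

copper: f(T) = +0.126·(T−10) [T≤10 °C] = -1.1844
  sulphur-dioxide contribution → 1.118 μm/a
  chloride contribution → 1.588 μm/a
  ⇒ r_corr(copper) = 2.705 μm/a
Long-term exponent b (ISO 9224 Table 2, B1) = 0.667
  D(2) = 2.705 × 2^0.667 = 2.705 × 1.588 = 4.296 μm

D(2) = 4.30 μm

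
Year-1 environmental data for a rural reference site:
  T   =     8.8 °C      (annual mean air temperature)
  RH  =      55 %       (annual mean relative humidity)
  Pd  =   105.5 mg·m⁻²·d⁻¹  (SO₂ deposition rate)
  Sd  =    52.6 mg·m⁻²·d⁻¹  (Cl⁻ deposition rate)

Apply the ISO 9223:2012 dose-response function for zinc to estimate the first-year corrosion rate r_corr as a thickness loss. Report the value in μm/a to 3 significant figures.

zinc: T≤10 °C ⇒ hinge +0.038·(8.8−10) = -0.0456
  sulphur-dioxide contribution → 1.202 μm/a
  chloride contribution → 0.5495 μm/a
  total first-year rate 1.751 μm/a

r_corr = 1.75 μm/a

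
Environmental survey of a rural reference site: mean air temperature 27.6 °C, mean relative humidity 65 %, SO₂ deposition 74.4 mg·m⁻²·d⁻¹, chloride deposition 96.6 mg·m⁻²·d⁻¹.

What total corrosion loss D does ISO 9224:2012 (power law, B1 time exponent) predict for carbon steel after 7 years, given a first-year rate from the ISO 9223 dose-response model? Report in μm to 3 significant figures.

D(7) = 189 μm

carbon steel: T>10 °C ⇒ hinge -0.054·(27.6−10) = -0.9504
  SO₂ term: 1.77·74.4^0.52·exp(0.02·65-0.9504) = 23.61
  Cl⁻ term: 0.102·96.6^0.62·exp(0.033·65+0.04·27.6) = 44.7
  r_corr = 23.61 + 44.7 = 68.31 μm/a
Long-term exponent b (ISO 9224 Table 2, B1) = 0.523
  D(7) = 68.31 × 7^0.523 = 68.31 × 2.767 = 189 μm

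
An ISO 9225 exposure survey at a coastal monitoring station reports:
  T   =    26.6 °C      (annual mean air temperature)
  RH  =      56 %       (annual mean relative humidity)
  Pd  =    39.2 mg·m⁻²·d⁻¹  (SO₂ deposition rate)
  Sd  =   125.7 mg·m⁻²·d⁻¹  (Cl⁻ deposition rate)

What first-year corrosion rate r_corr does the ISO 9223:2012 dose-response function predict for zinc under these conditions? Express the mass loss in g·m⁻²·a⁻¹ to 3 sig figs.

r_corr = 31.4 g·m⁻²·a⁻¹

zinc: T>10 °C ⇒ hinge -0.071·(26.6−10) = -1.1786
  Pd branch = 0.0129·Pd^0.44·e^(0.046·RH+f) = 0.2621 μm/a
  Sd branch = 0.0175·Sd^0.57·e^(0.008·RH+0.085·T) = 4.132 μm/a
  sum: 0.2621 + 4.132 → r_corr = 4.394 μm/a
Convert to mass loss: 4.394 μm/a × 7.14 g/cm³ = 31.37 g·m⁻²·a⁻¹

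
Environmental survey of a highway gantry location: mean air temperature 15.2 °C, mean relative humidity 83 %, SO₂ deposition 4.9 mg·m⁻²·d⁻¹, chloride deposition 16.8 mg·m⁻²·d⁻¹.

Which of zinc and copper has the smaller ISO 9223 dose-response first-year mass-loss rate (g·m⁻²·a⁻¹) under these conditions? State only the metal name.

zinc: temperature factor f = -0.071·(5.2) = -0.3692
  SO₂ term: 0.0129·4.9^0.44·exp(0.046·83-0.3692) = 0.8167
  Cl⁻ term: 0.0175·16.8^0.57·exp(0.008·83+0.085·15.2) = 0.6179
  r_corr = 0.8167 + 0.6179 = 1.435 μm/a
  mass loss = 1.435 μm/a × 7.14 g/cm³ = 10.24 g·m⁻²·a⁻¹
copper: T>10 °C ⇒ hinge -0.080·(15.2−10) = -0.4160
  SO₂ term: 0.0053·4.9^0.26·exp(0.059·83-0.4160) = 0.7076
  Sd branch = 0.01025·Sd^0.27·e^(0.036·RH+0.049·T) = 0.9177 μm/a
  r_corr = 0.7076 + 0.9177 = 1.625 μm/a
  mass loss = 1.625 μm/a × 8.96 g/cm³ = 14.56 g·m⁻²·a⁻¹
Ordering by g·m⁻²·a⁻¹: copper (14.6) > zinc (10.2)

zinc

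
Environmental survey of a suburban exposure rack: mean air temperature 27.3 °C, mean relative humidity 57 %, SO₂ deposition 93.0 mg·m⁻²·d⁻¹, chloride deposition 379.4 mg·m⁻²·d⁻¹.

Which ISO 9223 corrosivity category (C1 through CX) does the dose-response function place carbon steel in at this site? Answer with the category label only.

carbon steel: f(T) = -0.054·(T−10) [T>10 °C] = -0.9342
  sulphur-dioxide contribution → 22.96 μm/a
  chloride contribution → 79.21 μm/a
  ⇒ r_corr(carbon steel) = 102.2 μm/a
Category bounds: 80…200 μm/a bracket r_corr ⇒ C5

C5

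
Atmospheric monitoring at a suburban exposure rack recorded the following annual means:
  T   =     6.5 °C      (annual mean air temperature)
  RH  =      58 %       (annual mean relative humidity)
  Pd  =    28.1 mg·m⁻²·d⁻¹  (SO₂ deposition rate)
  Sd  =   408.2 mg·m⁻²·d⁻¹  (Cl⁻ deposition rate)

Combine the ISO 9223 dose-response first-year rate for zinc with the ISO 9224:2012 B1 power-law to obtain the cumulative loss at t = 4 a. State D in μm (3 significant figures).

D(4) = 6.77 μm

zinc: f(T) = +0.038·(T−10) [T≤10 °C] = -0.1330
  sulphur-dioxide contribution → 0.7062 μm/a
  chloride contribution → 1.488 μm/a
  ⇒ r_corr(zinc) = 2.195 μm/a
Long-term exponent b (ISO 9224 Table 2, B1) = 0.813
  D(4) = 2.195 × 4^0.813 = 2.195 × 3.087 = 6.774 μm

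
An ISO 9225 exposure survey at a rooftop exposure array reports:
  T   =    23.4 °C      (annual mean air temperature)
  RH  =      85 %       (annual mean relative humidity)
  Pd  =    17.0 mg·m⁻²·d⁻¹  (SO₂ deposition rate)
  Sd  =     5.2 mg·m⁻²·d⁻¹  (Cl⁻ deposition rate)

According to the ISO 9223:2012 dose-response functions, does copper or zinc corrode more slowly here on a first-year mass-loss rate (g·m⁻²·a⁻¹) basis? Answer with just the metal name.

zinc

copper: T>10 °C ⇒ hinge -0.080·(23.4−10) = -1.0720
  SO₂ term: 0.0053·17.0^0.26·exp(0.059·85-1.0720) = 0.571
  Cl⁻ term: 0.01025·5.2^0.27·exp(0.036·85+0.049·23.4) = 1.074
  r_corr = 0.571 + 1.074 = 1.645 μm/a
  mass loss = 1.645 μm/a × 8.96 g/cm³ = 14.74 g·m⁻²·a⁻¹
zinc: T>10 °C ⇒ hinge -0.071·(23.4−10) = -0.9514
  SO₂ term: 0.0129·17.0^0.44·exp(0.046·85-0.9514) = 0.8648
  Cl⁻ term: 0.0175·5.2^0.57·exp(0.008·85+0.085·23.4) = 0.6461
  sum: 0.8648 + 0.6461 → r_corr = 1.511 μm/a
  mass loss = 1.511 μm/a × 7.14 g/cm³ = 10.79 g·m⁻²·a⁻¹
Ordering by g·m⁻²·a⁻¹: copper (14.7) > zinc (10.8)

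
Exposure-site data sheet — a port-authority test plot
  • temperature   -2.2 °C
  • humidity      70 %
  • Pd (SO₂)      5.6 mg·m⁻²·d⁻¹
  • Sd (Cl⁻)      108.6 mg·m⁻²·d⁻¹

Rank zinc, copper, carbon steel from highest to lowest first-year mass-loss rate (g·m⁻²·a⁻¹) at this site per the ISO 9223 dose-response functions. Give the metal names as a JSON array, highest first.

zinc: temperature factor f = +0.038·(-12.2) = -0.4636
  SO₂ term: 0.0129·5.6^0.44·exp(0.046·70-0.4636) = 0.4334
  Cl⁻ term: 0.0175·108.6^0.57·exp(0.008·70+0.085·-2.2) = 0.3677
  r_corr = 0.4334 + 0.3677 = 0.8011 μm/a
  mass loss = 0.8011 μm/a × 7.14 g/cm³ = 5.72 g·m⁻²·a⁻¹
copper: temperature factor f = +0.126·(-12.2) = -1.5372
  SO₂ term: 0.0053·5.6^0.26·exp(0.059·70-1.5372) = 0.1109
  Cl⁻ term: 0.01025·108.6^0.27·exp(0.036·70+0.049·-2.2) = 0.4055
  r_corr = 0.1109 + 0.4055 = 0.5164 μm/a
  mass loss = 0.5164 μm/a × 8.96 g/cm³ = 4.627 g·m⁻²·a⁻¹
carbon steel: temperature factor f = +0.150·(-12.2) = -1.8300
  Pd branch = 1.77·Pd^0.52·e^(0.02·RH+f) = 2.82 μm/a
  Sd branch = 0.102·Sd^0.62·e^(0.033·RH+0.04·T) = 17.21 μm/a
  sum: 2.82 + 17.21 → r_corr = 20.03 μm/a
  mass loss = 20.03 μm/a × 7.85 g/cm³ = 157.2 g·m⁻²·a⁻¹
Ordering by g·m⁻²·a⁻¹: carbon steel (157) > zinc (5.72) > copper (4.63)

["carbon steel", "zinc", "copper"]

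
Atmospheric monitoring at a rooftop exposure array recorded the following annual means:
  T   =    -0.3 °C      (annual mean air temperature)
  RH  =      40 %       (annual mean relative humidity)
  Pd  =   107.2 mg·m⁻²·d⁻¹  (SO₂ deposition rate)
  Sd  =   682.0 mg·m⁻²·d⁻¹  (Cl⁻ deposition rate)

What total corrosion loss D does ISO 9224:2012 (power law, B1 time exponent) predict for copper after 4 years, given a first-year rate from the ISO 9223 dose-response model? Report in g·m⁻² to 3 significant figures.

copper: T≤10 °C ⇒ hinge +0.126·(-0.3−10) = -1.2978
  Pd branch = 0.0053·Pd^0.26·e^(0.059·RH+f) = 0.05169 μm/a
  Sd branch = 0.01025·Sd^0.27·e^(0.036·RH+0.049·T) = 0.2482 μm/a
  r_corr = 0.05169 + 0.2482 = 0.2999 μm/a
Long-term exponent b (ISO 9224 Table 2, B1) = 0.667
  D(4) = 0.2999 × 4^0.667 = 0.2999 × 2.521 = 0.7561 μm
  Mass loss = 0.7561 μm × 8.96 g/cm³ = 6.775 g·m⁻²

D(4) = 6.77 g·m⁻²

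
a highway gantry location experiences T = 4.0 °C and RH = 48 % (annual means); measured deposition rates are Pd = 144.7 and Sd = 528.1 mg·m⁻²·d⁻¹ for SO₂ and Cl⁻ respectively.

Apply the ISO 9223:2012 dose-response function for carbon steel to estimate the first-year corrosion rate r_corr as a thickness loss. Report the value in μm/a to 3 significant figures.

r_corr = 53.4 μm/a

carbon steel: T≤10 °C ⇒ hinge +0.150·(4.0−10) = -0.9000
  sulphur-dioxide contribution → 24.97 μm/a
  chloride contribution → 28.45 μm/a
  total first-year rate 53.42 μm/a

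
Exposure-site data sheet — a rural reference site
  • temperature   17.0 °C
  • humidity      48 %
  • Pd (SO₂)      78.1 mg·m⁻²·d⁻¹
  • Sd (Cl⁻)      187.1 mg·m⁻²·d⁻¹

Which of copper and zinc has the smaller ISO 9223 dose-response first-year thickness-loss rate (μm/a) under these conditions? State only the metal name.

copper: temperature factor f = -0.080·(7.0) = -0.5600
  SO₂ term: 0.0053·78.1^0.26·exp(0.059·48-0.5600) = 0.1596
  Cl⁻ term: 0.01025·187.1^0.27·exp(0.036·48+0.049·17.0) = 0.545
  sum: 0.1596 + 0.545 → r_corr = 0.7046 μm/a
zinc: f(T) = -0.071·(T−10) [T>10 °C] = -0.4970
  Pd branch = 0.0129·Pd^0.44·e^(0.046·RH+f) = 0.4858 μm/a
  Sd branch = 0.0175·Sd^0.57·e^(0.008·RH+0.085·T) = 2.15 μm/a
  r_corr = 0.4858 + 2.15 = 2.636 μm/a
Ordering by μm/a: zinc (2.64) > copper (0.705)

copper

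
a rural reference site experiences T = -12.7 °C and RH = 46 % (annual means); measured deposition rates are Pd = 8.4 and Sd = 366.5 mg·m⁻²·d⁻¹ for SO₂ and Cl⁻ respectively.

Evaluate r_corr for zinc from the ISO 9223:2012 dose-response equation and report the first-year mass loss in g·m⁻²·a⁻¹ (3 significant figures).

r_corr = 2.60 g·m⁻²·a⁻¹

zinc: T≤10 °C ⇒ hinge +0.038·(-12.7−10) = -0.8626
  Pd branch = 0.0129·Pd^0.44·e^(0.046·RH+f) = 0.1152 μm/a
  Sd branch = 0.0175·Sd^0.57·e^(0.008·RH+0.085·T) = 0.2486 μm/a
  r_corr = 0.1152 + 0.2486 = 0.3639 μm/a
Convert to mass loss: 0.3639 μm/a × 7.14 g/cm³ = 2.598 g·m⁻²·a⁻¹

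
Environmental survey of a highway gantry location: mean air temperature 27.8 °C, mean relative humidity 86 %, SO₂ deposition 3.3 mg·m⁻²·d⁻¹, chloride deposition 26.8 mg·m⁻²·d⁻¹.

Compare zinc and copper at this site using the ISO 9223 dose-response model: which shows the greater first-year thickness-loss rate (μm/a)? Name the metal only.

zinc: T>10 °C ⇒ hinge -0.071·(27.8−10) = -1.2638
  Pd branch = 0.0129·Pd^0.44·e^(0.046·RH+f) = 0.3221 μm/a
  Sd branch = 0.0175·Sd^0.57·e^(0.008·RH+0.085·T) = 2.411 μm/a
  r_corr = 0.3221 + 2.411 = 2.733 μm/a
copper: T>10 °C ⇒ hinge -0.080·(27.8−10) = -1.4240
  Pd branch = 0.0053·Pd^0.26·e^(0.059·RH+f) = 0.2781 μm/a
  Cl⁻ term: 0.01025·26.8^0.27·exp(0.036·86+0.049·27.8) = 2.15
  sum: 0.2781 + 2.15 → r_corr = 2.428 μm/a
Ordering by μm/a: zinc (2.73) > copper (2.43)

zinc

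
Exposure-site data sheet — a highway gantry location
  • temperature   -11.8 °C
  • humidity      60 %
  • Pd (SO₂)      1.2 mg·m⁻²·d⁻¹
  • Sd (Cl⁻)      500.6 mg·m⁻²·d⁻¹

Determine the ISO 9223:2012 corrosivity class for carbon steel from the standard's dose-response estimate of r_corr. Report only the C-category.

carbon steel: f(T) = +0.150·(T−10) [T≤10 °C] = -3.2700
  sulphur-dioxide contribution → 0.2456 μm/a
  chloride contribution → 21.74 μm/a
  total first-year rate 21.98 μm/a
Category bounds: 1.3…25 μm/a bracket r_corr ⇒ C2

C2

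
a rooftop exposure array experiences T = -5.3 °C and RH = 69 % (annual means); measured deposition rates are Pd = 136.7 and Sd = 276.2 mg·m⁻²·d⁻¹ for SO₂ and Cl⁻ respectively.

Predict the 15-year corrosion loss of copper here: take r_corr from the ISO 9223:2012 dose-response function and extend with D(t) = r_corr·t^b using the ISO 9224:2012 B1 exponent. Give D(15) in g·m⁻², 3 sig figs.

D(15) = 32.4 g·m⁻²

copper: f(T) = +0.126·(T−10) [T≤10 °C] = -1.9278
  SO₂ term: 0.0053·136.7^0.26·exp(0.059·69-1.9278) = 0.1623
  Sd branch = 0.01025·Sd^0.27·e^(0.036·RH+0.049·T) = 0.4324 μm/a
  sum: 0.1623 + 0.4324 → r_corr = 0.5947 μm/a
Power-law: D(15) = r_corr · 15^0.667
  D(15) = 0.5947 × 15^0.667 = 0.5947 × 6.088 = 3.62 μm
  Mass loss = 3.62 μm × 8.96 g/cm³ = 32.44 g·m⁻²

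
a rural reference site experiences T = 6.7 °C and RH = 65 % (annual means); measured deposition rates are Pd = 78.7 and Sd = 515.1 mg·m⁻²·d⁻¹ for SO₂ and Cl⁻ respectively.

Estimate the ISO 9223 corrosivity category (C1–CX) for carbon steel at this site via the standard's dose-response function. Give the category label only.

C5

carbon steel: T≤10 °C ⇒ hinge +0.150·(6.7−10) = -0.4950
  sulphur-dioxide contribution → 38.33 μm/a
  chloride contribution → 54.69 μm/a
  ⇒ r_corr(carbon steel) = 93.02 μm/a
ISO 9223 Table 2 (carbon steel): 80 < 93 ≤ 200 μm/a ⇒ C5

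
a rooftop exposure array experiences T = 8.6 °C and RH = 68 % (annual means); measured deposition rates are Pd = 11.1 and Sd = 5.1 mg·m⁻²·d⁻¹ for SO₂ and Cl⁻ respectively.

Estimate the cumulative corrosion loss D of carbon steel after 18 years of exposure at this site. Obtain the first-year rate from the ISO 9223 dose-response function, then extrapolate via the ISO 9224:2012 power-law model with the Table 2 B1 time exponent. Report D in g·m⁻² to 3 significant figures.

D(18) = 828 g·m⁻²

carbon steel: f(T) = +0.150·(T−10) [T≤10 °C] = -0.2100
  sulphur-dioxide contribution → 19.54 μm/a
  chloride contribution → 3.726 μm/a
  ⇒ r_corr(carbon steel) = 23.27 μm/a
Long-term exponent b (ISO 9224 Table 2, B1) = 0.523
  D(18) = 23.27 × 18^0.523 = 23.27 × 4.534 = 105.5 μm
  Mass loss = 105.5 μm × 7.85 g/cm³ = 828.2 g·m⁻²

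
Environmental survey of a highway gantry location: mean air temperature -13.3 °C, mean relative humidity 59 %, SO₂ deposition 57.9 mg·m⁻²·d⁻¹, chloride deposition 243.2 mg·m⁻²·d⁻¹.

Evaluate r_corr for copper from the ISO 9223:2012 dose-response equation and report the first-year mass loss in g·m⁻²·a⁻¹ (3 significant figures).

copper: T≤10 °C ⇒ hinge +0.126·(-13.3−10) = -2.9358
  sulphur-dioxide contribution → 0.02626 μm/a
  chloride contribution → 0.1969 μm/a
  total first-year rate 0.2232 μm/a
Convert to mass loss: 0.2232 μm/a × 8.96 g/cm³ = 2 g·m⁻²·a⁻¹

r_corr = 2.00 g·m⁻²·a⁻¹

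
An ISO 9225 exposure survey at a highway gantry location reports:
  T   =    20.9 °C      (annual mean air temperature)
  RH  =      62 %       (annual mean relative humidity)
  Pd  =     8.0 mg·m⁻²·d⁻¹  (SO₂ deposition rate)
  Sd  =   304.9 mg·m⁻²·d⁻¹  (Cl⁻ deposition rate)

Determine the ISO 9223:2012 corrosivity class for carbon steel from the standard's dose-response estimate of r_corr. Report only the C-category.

carbon steel: f(T) = -0.054·(T−10) [T>10 °C] = -0.5886
  sulphur-dioxide contribution → 10.01 μm/a
  chloride contribution → 63.16 μm/a
  ⇒ r_corr(carbon steel) = 73.17 μm/a
73.2 μm/a falls in (50, 80] for carbon steel → category C4

C4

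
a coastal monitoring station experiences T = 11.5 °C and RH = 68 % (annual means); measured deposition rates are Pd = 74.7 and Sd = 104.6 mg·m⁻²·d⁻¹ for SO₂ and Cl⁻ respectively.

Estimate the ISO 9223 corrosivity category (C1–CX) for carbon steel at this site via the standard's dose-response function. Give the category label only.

carbon steel: temperature factor f = -0.054·(1.5) = -0.0810
  SO₂ term: 1.77·74.7^0.52·exp(0.02·68-0.0810) = 59.92
  Sd branch = 0.102·Sd^0.62·e^(0.033·RH+0.04·T) = 27.23 μm/a
  sum: 59.92 + 27.23 → r_corr = 87.15 μm/a
Category bounds: 80…200 μm/a bracket r_corr ⇒ C5

C5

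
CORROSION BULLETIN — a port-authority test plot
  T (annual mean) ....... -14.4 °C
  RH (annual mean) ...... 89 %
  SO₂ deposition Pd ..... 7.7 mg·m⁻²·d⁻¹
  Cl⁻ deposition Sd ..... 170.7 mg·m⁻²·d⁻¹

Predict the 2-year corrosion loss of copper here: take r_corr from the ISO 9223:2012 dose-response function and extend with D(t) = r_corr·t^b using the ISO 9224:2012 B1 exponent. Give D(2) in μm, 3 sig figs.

copper: T≤10 °C ⇒ hinge +0.126·(-14.4−10) = -3.0744
  SO₂ term: 0.0053·7.7^0.26·exp(0.059·89-3.0744) = 0.07944
  Sd branch = 0.01025·Sd^0.27·e^(0.036·RH+0.049·T) = 0.4994 μm/a
  r_corr = 0.07944 + 0.4994 = 0.5789 μm/a
Long-term exponent b (ISO 9224 Table 2, B1) = 0.667
  D(2) = 0.5789 × 2^0.667 = 0.5789 × 1.588 = 0.9191 μm

D(2) = 0.919 μm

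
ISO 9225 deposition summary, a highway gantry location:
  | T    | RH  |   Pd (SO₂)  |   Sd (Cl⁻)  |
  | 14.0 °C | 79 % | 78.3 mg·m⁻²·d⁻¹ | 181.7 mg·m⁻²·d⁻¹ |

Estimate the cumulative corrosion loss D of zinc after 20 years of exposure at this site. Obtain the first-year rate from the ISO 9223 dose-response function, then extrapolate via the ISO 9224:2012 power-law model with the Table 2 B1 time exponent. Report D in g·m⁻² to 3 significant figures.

D(20) = 375 g·m⁻²

zinc: T>10 °C ⇒ hinge -0.071·(14.0−10) = -0.2840
  sulphur-dioxide contribution → 2.505 μm/a
  chloride contribution → 2.1 μm/a
  ⇒ r_corr(zinc) = 4.604 μm/a
Long-term exponent b (ISO 9224 Table 2, B1) = 0.813
  D(20) = 4.604 × 20^0.813 = 4.604 × 11.42 = 52.59 μm
  Mass loss = 52.59 μm × 7.14 g/cm³ = 375.5 g·m⁻²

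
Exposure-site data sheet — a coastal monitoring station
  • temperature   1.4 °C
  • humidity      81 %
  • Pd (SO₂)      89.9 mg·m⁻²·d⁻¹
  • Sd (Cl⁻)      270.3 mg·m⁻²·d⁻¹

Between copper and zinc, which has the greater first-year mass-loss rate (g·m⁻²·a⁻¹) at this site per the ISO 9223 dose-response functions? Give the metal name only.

zinc

copper: f(T) = +0.126·(T−10) [T≤10 °C] = -1.0836
  sulphur-dioxide contribution → 0.6873 μm/a
  chloride contribution → 0.9194 μm/a
  total first-year rate 1.607 μm/a
  mass loss = 1.607 μm/a × 8.96 g/cm³ = 14.4 g·m⁻²·a⁻¹
zinc: temperature factor f = +0.038·(-8.6) = -0.3268
  sulphur-dioxide contribution → 2.796 μm/a
  chloride contribution → 0.9168 μm/a
  ⇒ r_corr(zinc) = 3.713 μm/a
  mass loss = 3.713 μm/a × 7.14 g/cm³ = 26.51 g·m⁻²·a⁻¹
Ordering by g·m⁻²·a⁻¹: zinc (26.5) > copper (14.4)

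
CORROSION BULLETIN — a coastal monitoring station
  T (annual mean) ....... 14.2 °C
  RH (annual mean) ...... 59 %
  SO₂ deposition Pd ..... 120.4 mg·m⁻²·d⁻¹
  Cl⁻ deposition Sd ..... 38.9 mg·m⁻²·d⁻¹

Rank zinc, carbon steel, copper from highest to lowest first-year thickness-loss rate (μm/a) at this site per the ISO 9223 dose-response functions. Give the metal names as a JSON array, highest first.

["carbon steel", "zinc", "copper"]

zinc: T>10 °C ⇒ hinge -0.071·(14.2−10) = -0.2982
  SO₂ term: 0.0129·120.4^0.44·exp(0.046·59-0.2982) = 1.189
  Cl⁻ term: 0.0175·38.9^0.57·exp(0.008·59+0.085·14.2) = 0.7559
  r_corr = 1.189 + 0.7559 = 1.945 μm/a
carbon steel: f(T) = -0.054·(T−10) [T>10 °C] = -0.2268
  SO₂ term: 1.77·120.4^0.52·exp(0.02·59-0.2268) = 55.45
  Cl⁻ term: 0.102·38.9^0.62·exp(0.033·59+0.04·14.2) = 12.21
  r_corr = 55.45 + 12.21 = 67.65 μm/a
copper: temperature factor f = -0.080·(4.2) = -0.3360
  SO₂ term: 0.0053·120.4^0.26·exp(0.059·59-0.3360) = 0.4277
  Sd branch = 0.01025·Sd^0.27·e^(0.036·RH+0.049·T) = 0.462 μm/a
  sum: 0.4277 + 0.462 → r_corr = 0.8896 μm/a
Ordering by μm/a: carbon steel (67.7) > zinc (1.95) > copper (0.89)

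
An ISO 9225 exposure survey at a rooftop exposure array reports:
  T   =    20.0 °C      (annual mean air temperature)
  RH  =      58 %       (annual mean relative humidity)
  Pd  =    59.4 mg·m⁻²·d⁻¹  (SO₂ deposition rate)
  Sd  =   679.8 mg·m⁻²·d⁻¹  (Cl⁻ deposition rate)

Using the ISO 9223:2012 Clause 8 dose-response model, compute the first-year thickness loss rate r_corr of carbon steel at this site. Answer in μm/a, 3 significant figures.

carbon steel: f(T) = -0.054·(T−10) [T>10 °C] = -0.5400
  SO₂ term: 1.77·59.4^0.52·exp(0.02·58-0.5400) = 27.52
  Sd branch = 0.102·Sd^0.62·e^(0.033·RH+0.04·T) = 87.77 μm/a
  sum: 27.52 + 87.77 → r_corr = 115.3 μm/a

r_corr = 115 μm/a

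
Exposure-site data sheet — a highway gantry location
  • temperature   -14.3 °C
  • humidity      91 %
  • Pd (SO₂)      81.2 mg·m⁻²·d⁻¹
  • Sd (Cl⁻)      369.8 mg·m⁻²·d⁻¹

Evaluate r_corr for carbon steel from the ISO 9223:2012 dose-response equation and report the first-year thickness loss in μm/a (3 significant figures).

carbon steel: T≤10 °C ⇒ hinge +0.150·(-14.3−10) = -3.6450
  Pd branch = 1.77·Pd^0.52·e^(0.02·RH+f) = 2.808 μm/a
  Cl⁻ term: 0.102·369.8^0.62·exp(0.033·91+0.04·-14.3) = 45.34
  sum: 2.808 + 45.34 → r_corr = 48.15 μm/a

r_corr = 48.2 μm/a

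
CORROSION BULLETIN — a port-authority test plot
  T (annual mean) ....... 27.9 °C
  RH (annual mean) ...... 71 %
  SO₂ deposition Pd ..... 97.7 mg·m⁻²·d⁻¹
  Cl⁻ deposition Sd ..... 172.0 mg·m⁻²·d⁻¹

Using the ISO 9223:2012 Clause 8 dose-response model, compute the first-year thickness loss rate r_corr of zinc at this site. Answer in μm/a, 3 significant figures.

r_corr = 6.93 μm/a

zinc: T>10 °C ⇒ hinge -0.071·(27.9−10) = -1.2709
  SO₂ term: 0.0129·97.7^0.44·exp(0.046·71-1.2709) = 0.7122
  Sd branch = 0.0175·Sd^0.57·e^(0.008·RH+0.085·T) = 6.222 μm/a
  sum: 0.7122 + 6.222 → r_corr = 6.934 μm/a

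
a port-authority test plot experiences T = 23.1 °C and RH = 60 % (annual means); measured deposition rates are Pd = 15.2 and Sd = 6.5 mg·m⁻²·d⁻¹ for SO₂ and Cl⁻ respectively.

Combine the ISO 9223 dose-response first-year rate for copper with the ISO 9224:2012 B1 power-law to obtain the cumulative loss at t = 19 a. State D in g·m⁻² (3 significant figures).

D(19) = 37.5 g·m⁻²

copper: T>10 °C ⇒ hinge -0.080·(23.1−10) = -1.0480
  SO₂ term: 0.0053·15.2^0.26·exp(0.059·60-1.0480) = 0.13
  Cl⁻ term: 0.01025·6.5^0.27·exp(0.036·60+0.049·23.1) = 0.4569
  sum: 0.13 + 0.4569 → r_corr = 0.5869 μm/a
ISO 9224: D(t) = r_corr · t^b with b = 0.667 (copper, B1)
  D(19) = 0.5869 × 19^0.667 = 0.5869 × 7.127 = 4.183 μm
  Mass loss = 4.183 μm × 8.96 g/cm³ = 37.48 g·m⁻²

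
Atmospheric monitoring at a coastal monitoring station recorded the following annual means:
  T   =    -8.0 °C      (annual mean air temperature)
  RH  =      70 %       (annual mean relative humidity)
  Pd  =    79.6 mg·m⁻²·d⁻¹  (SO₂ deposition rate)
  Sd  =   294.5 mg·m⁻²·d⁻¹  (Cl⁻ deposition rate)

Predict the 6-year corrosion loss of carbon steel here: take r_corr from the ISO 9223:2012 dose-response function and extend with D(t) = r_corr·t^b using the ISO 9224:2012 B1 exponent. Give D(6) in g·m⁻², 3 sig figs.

D(6) = 602 g·m⁻²

carbon steel: f(T) = +0.150·(T−10) [T≤10 °C] = -2.7000
  Pd branch = 1.77·Pd^0.52·e^(0.02·RH+f) = 4.697 μm/a
  Sd branch = 0.102·Sd^0.62·e^(0.033·RH+0.04·T) = 25.33 μm/a
  r_corr = 4.697 + 25.33 = 30.03 μm/a
Long-term exponent b (ISO 9224 Table 2, B1) = 0.523
  D(6) = 30.03 × 6^0.523 = 30.03 × 2.553 = 76.65 μm
  Mass loss = 76.65 μm × 7.85 g/cm³ = 601.7 g·m⁻²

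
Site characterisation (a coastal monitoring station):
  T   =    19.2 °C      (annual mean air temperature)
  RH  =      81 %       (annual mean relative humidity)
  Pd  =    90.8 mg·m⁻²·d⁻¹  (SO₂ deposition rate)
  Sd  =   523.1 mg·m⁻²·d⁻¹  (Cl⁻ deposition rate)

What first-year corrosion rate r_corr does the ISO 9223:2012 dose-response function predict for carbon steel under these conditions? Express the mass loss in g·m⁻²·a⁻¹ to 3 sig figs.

carbon steel: f(T) = -0.054·(T−10) [T>10 °C] = -0.4968
  sulphur-dioxide contribution → 56.75 μm/a
  chloride contribution → 154.4 μm/a
  total first-year rate 211.1 μm/a
Convert to mass loss: 211.1 μm/a × 7.85 g/cm³ = 1657 g·m⁻²·a⁻¹

r_corr = 1.66e+03 g·m⁻²·a⁻¹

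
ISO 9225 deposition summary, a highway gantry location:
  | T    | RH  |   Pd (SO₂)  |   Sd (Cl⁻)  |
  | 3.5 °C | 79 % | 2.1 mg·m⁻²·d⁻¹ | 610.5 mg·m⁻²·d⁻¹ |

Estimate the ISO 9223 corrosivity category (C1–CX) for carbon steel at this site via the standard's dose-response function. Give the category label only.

carbon steel: temperature factor f = +0.150·(-6.5) = -0.9750
  SO₂ term: 1.77·2.1^0.52·exp(0.02·79-0.9750) = 4.767
  Sd branch = 0.102·Sd^0.62·e^(0.033·RH+0.04·T) = 84.87 μm/a
  r_corr = 4.767 + 84.87 = 89.63 μm/a
89.6 μm/a falls in (80, 200] for carbon steel → category C5

C5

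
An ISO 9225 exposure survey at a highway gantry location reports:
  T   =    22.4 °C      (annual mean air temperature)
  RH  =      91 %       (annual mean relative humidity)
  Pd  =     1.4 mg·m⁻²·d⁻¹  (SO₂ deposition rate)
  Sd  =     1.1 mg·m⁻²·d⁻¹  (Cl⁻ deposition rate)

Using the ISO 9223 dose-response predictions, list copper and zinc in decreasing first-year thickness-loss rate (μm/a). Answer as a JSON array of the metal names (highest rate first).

["copper", "zinc"]

copper: f(T) = -0.080·(T−10) [T>10 °C] = -0.9920
  sulphur-dioxide contribution → 0.4604 μm/a
  chloride contribution → 0.8343 μm/a
  total first-year rate 1.295 μm/a
zinc: f(T) = -0.071·(T−10) [T>10 °C] = -0.8804
  sulphur-dioxide contribution → 0.4078 μm/a
  chloride contribution → 0.2569 μm/a
  ⇒ r_corr(zinc) = 0.6647 μm/a
Ordering by μm/a: copper (1.29) > zinc (0.665)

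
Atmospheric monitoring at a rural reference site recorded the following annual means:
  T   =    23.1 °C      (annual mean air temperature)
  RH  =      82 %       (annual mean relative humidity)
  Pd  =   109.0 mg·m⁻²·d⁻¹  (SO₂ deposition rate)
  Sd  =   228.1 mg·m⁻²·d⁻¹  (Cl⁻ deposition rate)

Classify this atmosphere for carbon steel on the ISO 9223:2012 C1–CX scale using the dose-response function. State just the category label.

C5

carbon steel: f(T) = -0.054·(T−10) [T>10 °C] = -0.7074
  sulphur-dioxide contribution → 51.58 μm/a
  chloride contribution → 111.5 μm/a
  total first-year rate 163 μm/a
Category bounds: 80…200 μm/a bracket r_corr ⇒ C5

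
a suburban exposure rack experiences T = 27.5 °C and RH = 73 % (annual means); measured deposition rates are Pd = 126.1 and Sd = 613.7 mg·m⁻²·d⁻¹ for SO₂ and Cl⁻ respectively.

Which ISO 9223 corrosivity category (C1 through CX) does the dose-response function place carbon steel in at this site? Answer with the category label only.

CX

carbon steel: temperature factor f = -0.054·(17.5) = -0.9450
  SO₂ term: 1.77·126.1^0.52·exp(0.02·73-0.9450) = 36.64
  Sd branch = 0.102·Sd^0.62·e^(0.033·RH+0.04·T) = 182.4 μm/a
  sum: 36.64 + 182.4 → r_corr = 219.1 μm/a
219 μm/a falls in (200, 700] for carbon steel → category CX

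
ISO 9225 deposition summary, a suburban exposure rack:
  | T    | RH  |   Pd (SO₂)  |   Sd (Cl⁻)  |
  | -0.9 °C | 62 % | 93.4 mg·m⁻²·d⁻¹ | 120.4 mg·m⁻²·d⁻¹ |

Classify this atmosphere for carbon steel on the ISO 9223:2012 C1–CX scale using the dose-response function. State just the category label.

C3

carbon steel: T≤10 °C ⇒ hinge +0.150·(-0.9−10) = -1.6350
  SO₂ term: 1.77·93.4^0.52·exp(0.02·62-1.6350) = 12.62
  Cl⁻ term: 0.102·120.4^0.62·exp(0.033·62+0.04·-0.9) = 14.84
  r_corr = 12.62 + 14.84 = 27.46 μm/a
ISO 9223 Table 2 (carbon steel): 25 < 27.5 ≤ 50 μm/a ⇒ C3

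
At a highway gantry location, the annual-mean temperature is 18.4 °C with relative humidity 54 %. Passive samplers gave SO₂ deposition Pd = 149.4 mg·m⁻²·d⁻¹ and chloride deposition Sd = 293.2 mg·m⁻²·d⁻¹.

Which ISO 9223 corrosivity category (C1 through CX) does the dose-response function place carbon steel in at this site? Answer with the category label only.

C5

carbon steel: f(T) = -0.054·(T−10) [T>10 °C] = -0.4536
  sulphur-dioxide contribution → 44.74 μm/a
  chloride contribution → 42.83 μm/a
  ⇒ r_corr(carbon steel) = 87.57 μm/a
Category bounds: 80…200 μm/a bracket r_corr ⇒ C5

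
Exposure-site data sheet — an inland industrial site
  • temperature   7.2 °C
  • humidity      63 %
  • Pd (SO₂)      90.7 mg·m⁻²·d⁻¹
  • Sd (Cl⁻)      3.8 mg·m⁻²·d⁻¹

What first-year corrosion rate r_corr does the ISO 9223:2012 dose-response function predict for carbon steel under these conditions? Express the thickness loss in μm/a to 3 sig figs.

r_corr = 45.2 μm/a

carbon steel: f(T) = +0.150·(T−10) [T≤10 °C] = -0.4200
  SO₂ term: 1.77·90.7^0.52·exp(0.02·63-0.4200) = 42.73
  Sd branch = 0.102·Sd^0.62·e^(0.033·RH+0.04·T) = 2.489 μm/a
  sum: 42.73 + 2.489 → r_corr = 45.22 μm/a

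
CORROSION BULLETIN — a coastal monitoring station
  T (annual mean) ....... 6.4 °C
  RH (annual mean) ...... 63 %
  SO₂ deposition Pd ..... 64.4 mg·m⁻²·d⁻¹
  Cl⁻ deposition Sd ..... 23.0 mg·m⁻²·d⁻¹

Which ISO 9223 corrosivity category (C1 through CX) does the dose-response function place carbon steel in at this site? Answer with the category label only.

carbon steel: temperature factor f = +0.150·(-3.6) = -0.5400
  Pd branch = 1.77·Pd^0.52·e^(0.02·RH+f) = 31.72 μm/a
  Sd branch = 0.102·Sd^0.62·e^(0.033·RH+0.04·T) = 7.361 μm/a
  sum: 31.72 + 7.361 → r_corr = 39.08 μm/a
39.1 μm/a falls in (25, 50] for carbon steel → category C3

C3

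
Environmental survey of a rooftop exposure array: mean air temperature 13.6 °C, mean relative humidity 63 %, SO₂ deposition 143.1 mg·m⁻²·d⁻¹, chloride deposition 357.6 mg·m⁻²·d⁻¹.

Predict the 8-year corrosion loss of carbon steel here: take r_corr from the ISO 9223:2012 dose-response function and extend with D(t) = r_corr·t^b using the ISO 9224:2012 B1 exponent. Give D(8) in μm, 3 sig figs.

D(8) = 361 μm

carbon steel: T>10 °C ⇒ hinge -0.054·(13.6−10) = -0.1944
  Pd branch = 1.77·Pd^0.52·e^(0.02·RH+f) = 67.87 μm/a
  Sd branch = 0.102·Sd^0.62·e^(0.033·RH+0.04·T) = 53.81 μm/a
  r_corr = 67.87 + 53.81 = 121.7 μm/a
ISO 9224: D(t) = r_corr · t^b with b = 0.523 (carbon steel, B1)
  D(8) = 121.7 × 8^0.523 = 121.7 × 2.967 = 361 μm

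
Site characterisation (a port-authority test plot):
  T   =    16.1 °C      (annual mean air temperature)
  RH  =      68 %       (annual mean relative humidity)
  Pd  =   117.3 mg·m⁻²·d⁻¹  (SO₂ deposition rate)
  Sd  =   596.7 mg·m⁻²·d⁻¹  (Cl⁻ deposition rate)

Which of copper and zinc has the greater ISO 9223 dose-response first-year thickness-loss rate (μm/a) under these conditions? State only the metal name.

zinc

copper: T>10 °C ⇒ hinge -0.080·(16.1−10) = -0.4880
  Pd branch = 0.0053·Pd^0.26·e^(0.059·RH+f) = 0.6205 μm/a
  Cl⁻ term: 0.01025·596.7^0.27·exp(0.036·68+0.049·16.1) = 1.465
  r_corr = 0.6205 + 1.465 = 2.086 μm/a
zinc: temperature factor f = -0.071·(6.1) = -0.4331
  SO₂ term: 0.0129·117.3^0.44·exp(0.046·68-0.4331) = 1.554
  Sd branch = 0.0175·Sd^0.57·e^(0.008·RH+0.085·T) = 4.527 μm/a
  r_corr = 1.554 + 4.527 = 6.081 μm/a
Ordering by μm/a: zinc (6.08) > copper (2.09)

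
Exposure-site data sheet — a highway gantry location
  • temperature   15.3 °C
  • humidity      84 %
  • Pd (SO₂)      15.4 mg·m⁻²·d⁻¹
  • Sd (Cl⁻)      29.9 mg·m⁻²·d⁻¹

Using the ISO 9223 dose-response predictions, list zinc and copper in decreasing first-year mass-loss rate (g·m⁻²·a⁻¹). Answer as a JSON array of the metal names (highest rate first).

zinc: f(T) = -0.071·(T−10) [T>10 °C] = -0.3763
  SO₂ term: 0.0129·15.4^0.44·exp(0.046·84-0.3763) = 1.405
  Sd branch = 0.0175·Sd^0.57·e^(0.008·RH+0.085·T) = 0.8726 μm/a
  sum: 1.405 + 0.8726 → r_corr = 2.278 μm/a
  mass loss = 2.278 μm/a × 7.14 g/cm³ = 16.26 g·m⁻²·a⁻¹
copper: temperature factor f = -0.080·(5.3) = -0.4240
  Pd branch = 0.0053·Pd^0.26·e^(0.059·RH+f) = 1.003 μm/a
  Sd branch = 0.01025·Sd^0.27·e^(0.036·RH+0.049·T) = 1.117 μm/a
  sum: 1.003 + 1.117 → r_corr = 2.12 μm/a
  mass loss = 2.12 μm/a × 8.96 g/cm³ = 18.99 g·m⁻²·a⁻¹
Ordering by g·m⁻²·a⁻¹: copper (19) > zinc (16.3)

["copper", "zinc"]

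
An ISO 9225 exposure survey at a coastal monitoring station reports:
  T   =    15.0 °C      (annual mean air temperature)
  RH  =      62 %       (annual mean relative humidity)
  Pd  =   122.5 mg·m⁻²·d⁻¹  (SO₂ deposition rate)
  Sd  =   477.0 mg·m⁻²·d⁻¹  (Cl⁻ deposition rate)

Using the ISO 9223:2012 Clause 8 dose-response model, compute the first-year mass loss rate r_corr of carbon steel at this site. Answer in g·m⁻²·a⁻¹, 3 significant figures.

carbon steel: T>10 °C ⇒ hinge -0.054·(15.0−10) = -0.2700
  SO₂ term: 1.77·122.5^0.52·exp(0.02·62-0.2700) = 56.89
  Cl⁻ term: 0.102·477.0^0.62·exp(0.033·62+0.04·15.0) = 65.83
  r_corr = 56.89 + 65.83 = 122.7 μm/a
Convert to mass loss: 122.7 μm/a × 7.85 g/cm³ = 963.4 g·m⁻²·a⁻¹

r_corr = 963 g·m⁻²·a⁻¹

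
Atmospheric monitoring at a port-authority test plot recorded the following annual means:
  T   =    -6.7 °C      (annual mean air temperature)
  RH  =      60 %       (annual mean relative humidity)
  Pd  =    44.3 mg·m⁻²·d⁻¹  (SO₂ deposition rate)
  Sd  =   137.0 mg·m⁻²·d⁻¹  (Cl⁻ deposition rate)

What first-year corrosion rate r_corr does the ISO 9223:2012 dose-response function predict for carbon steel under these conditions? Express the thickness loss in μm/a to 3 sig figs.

carbon steel: temperature factor f = +0.150·(-16.7) = -2.5050
  Pd branch = 1.77·Pd^0.52·e^(0.02·RH+f) = 3.446 μm/a
  Cl⁻ term: 0.102·137.0^0.62·exp(0.033·60+0.04·-6.7) = 11.94
  r_corr = 3.446 + 11.94 = 15.38 μm/a

r_corr = 15.4 μm/a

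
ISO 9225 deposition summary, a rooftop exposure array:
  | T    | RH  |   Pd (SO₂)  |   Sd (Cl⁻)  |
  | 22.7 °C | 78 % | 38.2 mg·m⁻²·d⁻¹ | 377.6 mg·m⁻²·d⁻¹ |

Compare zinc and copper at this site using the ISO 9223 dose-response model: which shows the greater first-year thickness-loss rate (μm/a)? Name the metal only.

zinc: temperature factor f = -0.071·(12.7) = -0.9017
  Pd branch = 0.0129·Pd^0.44·e^(0.046·RH+f) = 0.9405 μm/a
  Cl⁻ term: 0.0175·377.6^0.57·exp(0.008·78+0.085·22.7) = 6.621
  r_corr = 0.9405 + 6.621 = 7.561 μm/a
copper: temperature factor f = -0.080·(12.7) = -1.0160
  Pd branch = 0.0053·Pd^0.26·e^(0.059·RH+f) = 0.4932 μm/a
  Sd branch = 0.01025·Sd^0.27·e^(0.036·RH+0.049·T) = 2.565 μm/a
  r_corr = 0.4932 + 2.565 = 3.058 μm/a
Ordering by μm/a: zinc (7.56) > copper (3.06)

zinc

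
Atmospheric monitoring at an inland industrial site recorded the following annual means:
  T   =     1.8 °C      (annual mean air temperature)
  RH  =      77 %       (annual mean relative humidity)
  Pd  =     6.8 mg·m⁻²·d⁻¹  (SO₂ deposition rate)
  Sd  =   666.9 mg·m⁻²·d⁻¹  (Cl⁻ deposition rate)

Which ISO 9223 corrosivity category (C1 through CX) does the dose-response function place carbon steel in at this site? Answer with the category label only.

carbon steel: T≤10 °C ⇒ hinge +0.150·(1.8−10) = -1.2300
  sulphur-dioxide contribution → 6.539 μm/a
  chloride contribution → 78.4 μm/a
  ⇒ r_corr(carbon steel) = 84.94 μm/a
ISO 9223 Table 2 (carbon steel): 80 < 84.9 ≤ 200 μm/a ⇒ C5

C5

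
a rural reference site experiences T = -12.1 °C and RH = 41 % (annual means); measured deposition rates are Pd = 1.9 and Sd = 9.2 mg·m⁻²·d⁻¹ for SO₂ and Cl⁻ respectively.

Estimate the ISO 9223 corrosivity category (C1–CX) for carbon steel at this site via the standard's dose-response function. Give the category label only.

carbon steel: temperature factor f = +0.150·(-22.1) = -3.3150
  Pd branch = 1.77·Pd^0.52·e^(0.02·RH+f) = 0.2039 μm/a
  Cl⁻ term: 0.102·9.2^0.62·exp(0.033·41+0.04·-12.1) = 0.9628
  r_corr = 0.2039 + 0.9628 = 1.167 μm/a
Category bounds: 0…1.3 μm/a bracket r_corr ⇒ C1

C1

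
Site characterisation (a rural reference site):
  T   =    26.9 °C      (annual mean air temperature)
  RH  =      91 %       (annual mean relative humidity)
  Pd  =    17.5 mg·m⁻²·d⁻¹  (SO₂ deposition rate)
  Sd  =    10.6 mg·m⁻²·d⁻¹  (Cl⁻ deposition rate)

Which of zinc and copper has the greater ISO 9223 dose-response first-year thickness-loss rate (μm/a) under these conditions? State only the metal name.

copper

zinc: f(T) = -0.071·(T−10) [T>10 °C] = -1.1999
  sulphur-dioxide contribution → 0.9003 μm/a
  chloride contribution → 1.37 μm/a
  ⇒ r_corr(zinc) = 2.27 μm/a
copper: f(T) = -0.080·(T−10) [T>10 °C] = -1.3520
  sulphur-dioxide contribution → 0.6195 μm/a
  chloride contribution → 1.918 μm/a
  ⇒ r_corr(copper) = 2.537 μm/a
Ordering by μm/a: copper (2.54) > zinc (2.27)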